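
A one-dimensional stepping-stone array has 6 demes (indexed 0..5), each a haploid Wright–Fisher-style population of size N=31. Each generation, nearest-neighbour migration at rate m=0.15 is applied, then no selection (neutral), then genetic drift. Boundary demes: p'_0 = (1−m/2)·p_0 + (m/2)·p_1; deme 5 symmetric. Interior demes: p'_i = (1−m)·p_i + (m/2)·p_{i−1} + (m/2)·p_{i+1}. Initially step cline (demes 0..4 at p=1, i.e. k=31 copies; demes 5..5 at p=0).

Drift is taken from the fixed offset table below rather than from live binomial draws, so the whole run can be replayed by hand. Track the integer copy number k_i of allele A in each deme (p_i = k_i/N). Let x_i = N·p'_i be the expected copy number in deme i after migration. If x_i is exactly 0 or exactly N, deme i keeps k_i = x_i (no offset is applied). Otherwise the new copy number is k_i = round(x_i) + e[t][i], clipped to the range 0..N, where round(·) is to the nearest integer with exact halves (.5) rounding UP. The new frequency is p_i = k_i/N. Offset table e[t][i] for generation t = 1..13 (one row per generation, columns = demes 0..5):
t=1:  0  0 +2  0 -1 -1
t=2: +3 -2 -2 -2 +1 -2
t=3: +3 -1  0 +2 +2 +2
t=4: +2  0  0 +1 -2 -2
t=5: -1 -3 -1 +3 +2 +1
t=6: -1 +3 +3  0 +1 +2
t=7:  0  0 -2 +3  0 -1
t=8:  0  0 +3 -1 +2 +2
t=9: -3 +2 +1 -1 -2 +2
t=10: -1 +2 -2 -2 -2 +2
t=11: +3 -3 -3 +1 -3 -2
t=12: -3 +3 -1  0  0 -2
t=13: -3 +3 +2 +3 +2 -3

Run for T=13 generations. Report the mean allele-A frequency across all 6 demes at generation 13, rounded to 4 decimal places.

t=0: k=[31 31 31 31 31 0]
t=1: x=[31.0000 31.0000 31.0000 31.0000 28.6750 2.3250] k=[31 31 31 31 28 1]
t=2: x=[31.0000 31.0000 31.0000 30.7750 26.2000 3.0250] k=[31 31 31 29 27 1]
t=3: x=[31.0000 31.0000 30.8500 29.0000 25.2000 2.9500] k=[31 31 31 31 27 5]
t=4: x=[31.0000 31.0000 31.0000 30.7000 25.6500 6.6500] k=[31 31 31 31 24 5]
t=5: x=[31.0000 31.0000 31.0000 30.4750 23.1000 6.4250] k=[31 31 31 31 25 7]
t=6: x=[31.0000 31.0000 31.0000 30.5500 24.1000 8.3500] k=[31 31 31 31 25 10]
t=7: x=[31.0000 31.0000 31.0000 30.5500 24.3250 11.1250] k=[31 31 31 31 24 10]
t=8: x=[31.0000 31.0000 31.0000 30.4750 23.4750 11.0500] k=[31 31 31 29 25 13]
t=9: x=[31.0000 31.0000 30.8500 28.8500 24.4000 13.9000] k=[31 31 31 28 22 16]
t=10: x=[31.0000 31.0000 30.7750 27.7750 22.0000 16.4500] k=[31 31 29 26 20 18]
t=11: x=[31.0000 30.8500 28.9250 25.7750 20.3000 18.1500] k=[31 28 26 27 17 16]
t=12: x=[30.7750 28.0750 26.2250 26.1750 17.6750 16.0750] k=[28 31 25 26 18 14]
t=13: x=[28.2250 30.3250 25.5250 25.3250 18.3000 14.3000] k=[25 31 28 28 20 11]

0.7688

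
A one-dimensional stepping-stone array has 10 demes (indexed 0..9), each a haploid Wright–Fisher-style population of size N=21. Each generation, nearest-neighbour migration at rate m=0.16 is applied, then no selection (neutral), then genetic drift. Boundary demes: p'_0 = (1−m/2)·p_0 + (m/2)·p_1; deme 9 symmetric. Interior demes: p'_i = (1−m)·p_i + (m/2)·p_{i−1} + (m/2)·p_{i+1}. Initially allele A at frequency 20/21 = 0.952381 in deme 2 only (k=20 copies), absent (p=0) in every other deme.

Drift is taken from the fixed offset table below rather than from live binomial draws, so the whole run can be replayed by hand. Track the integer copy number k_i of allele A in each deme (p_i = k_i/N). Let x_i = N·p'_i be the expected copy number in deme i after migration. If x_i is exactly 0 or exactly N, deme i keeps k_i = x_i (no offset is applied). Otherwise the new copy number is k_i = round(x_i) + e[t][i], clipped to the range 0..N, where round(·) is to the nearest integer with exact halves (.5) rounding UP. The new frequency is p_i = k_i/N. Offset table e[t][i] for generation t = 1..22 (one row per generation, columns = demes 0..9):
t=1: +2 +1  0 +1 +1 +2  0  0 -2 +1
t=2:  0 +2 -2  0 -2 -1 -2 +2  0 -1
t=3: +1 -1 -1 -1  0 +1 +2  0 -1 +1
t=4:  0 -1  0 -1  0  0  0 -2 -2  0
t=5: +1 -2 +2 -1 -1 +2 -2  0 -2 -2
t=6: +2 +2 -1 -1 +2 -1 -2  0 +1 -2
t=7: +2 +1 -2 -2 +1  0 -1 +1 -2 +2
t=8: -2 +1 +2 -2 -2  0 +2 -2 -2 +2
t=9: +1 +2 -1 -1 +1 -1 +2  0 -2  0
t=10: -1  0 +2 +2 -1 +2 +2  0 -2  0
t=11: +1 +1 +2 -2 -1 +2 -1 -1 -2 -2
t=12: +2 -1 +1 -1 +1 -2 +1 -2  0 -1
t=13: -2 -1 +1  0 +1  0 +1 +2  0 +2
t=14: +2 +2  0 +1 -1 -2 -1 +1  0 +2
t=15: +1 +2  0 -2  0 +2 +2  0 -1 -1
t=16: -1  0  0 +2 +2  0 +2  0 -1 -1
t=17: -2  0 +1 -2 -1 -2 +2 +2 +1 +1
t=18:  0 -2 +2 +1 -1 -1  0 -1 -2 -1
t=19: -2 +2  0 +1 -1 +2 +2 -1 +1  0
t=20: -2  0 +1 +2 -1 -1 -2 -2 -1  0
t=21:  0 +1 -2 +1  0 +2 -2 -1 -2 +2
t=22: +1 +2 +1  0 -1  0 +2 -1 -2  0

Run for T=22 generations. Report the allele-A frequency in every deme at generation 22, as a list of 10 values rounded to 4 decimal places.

t=0: k=[0 0 20 0 0 0 0 0 0 0]
t=1: x=[0.0000 1.6000 16.8000 1.6000 0.0000 0.0000 0.0000 0.0000 0.0000 0.0000] k=[0 3 17 3 0 0 0 0 0 0]
t=2: x=[0.2400 3.8800 14.7600 3.8800 0.2400 0.0000 0.0000 0.0000 0.0000 0.0000] k=[0 6 13 4 0 0 0 0 0 0]
t=3: x=[0.4800 6.0800 11.7200 4.4000 0.3200 0.0000 0.0000 0.0000 0.0000 0.0000] k=[1 5 11 3 0 0 0 0 0 0]
t=4: x=[1.3200 5.1600 9.8800 3.4000 0.2400 0.0000 0.0000 0.0000 0.0000 0.0000] k=[1 4 10 2 0 0 0 0 0 0]
t=5: x=[1.2400 4.2400 8.8800 2.4800 0.1600 0.0000 0.0000 0.0000 0.0000 0.0000] k=[2 2 11 1 0 0 0 0 0 0]
t=6: x=[2.0000 2.7200 9.4800 1.7200 0.0800 0.0000 0.0000 0.0000 0.0000 0.0000] k=[4 5 8 1 2 0 0 0 0 0]
t=7: x=[4.0800 5.1600 7.2000 1.6400 1.7600 0.1600 0.0000 0.0000 0.0000 0.0000] k=[6 6 5 0 3 0 0 0 0 0]
t=8: x=[6.0000 5.9200 4.6800 0.6400 2.5200 0.2400 0.0000 0.0000 0.0000 0.0000] k=[4 7 7 0 1 0 0 0 0 0]
t=9: x=[4.2400 6.7600 6.4400 0.6400 0.8400 0.0800 0.0000 0.0000 0.0000 0.0000] k=[5 9 5 0 2 0 0 0 0 0]
t=10: x=[5.3200 8.3600 4.9200 0.5600 1.6800 0.1600 0.0000 0.0000 0.0000 0.0000] k=[4 8 7 3 1 2 0 0 0 0]
t=11: x=[4.3200 7.6000 6.7600 3.1600 1.2400 1.7600 0.1600 0.0000 0.0000 0.0000] k=[5 9 9 1 0 4 0 0 0 0]
t=12: x=[5.3200 8.6800 8.3600 1.5600 0.4000 3.3600 0.3200 0.0000 0.0000 0.0000] k=[7 8 9 1 1 1 1 0 0 0]
t=13: x=[7.0800 8.0000 8.2800 1.6400 1.0000 1.0000 0.9200 0.0800 0.0000 0.0000] k=[5 7 9 2 2 1 2 2 0 0]
t=14: x=[5.1600 7.0000 8.2800 2.5600 1.9200 1.1600 1.9200 1.8400 0.1600 0.0000] k=[7 9 8 4 1 0 1 3 0 0]
t=15: x=[7.1600 8.7600 7.7600 4.0800 1.1600 0.1600 1.0800 2.6000 0.2400 0.0000] k=[8 11 8 2 1 2 3 3 0 0]
t=16: x=[8.2400 10.5200 7.7600 2.4000 1.1600 2.0000 2.9200 2.7600 0.2400 0.0000] k=[7 11 8 4 3 2 5 3 0 0]
t=17: x=[7.3200 10.4400 7.9200 4.2400 3.0000 2.3200 4.6000 2.9200 0.2400 0.0000] k=[5 10 9 2 2 0 7 5 1 0]
t=18: x=[5.4000 9.5200 8.5200 2.5600 1.8400 0.7200 6.2800 4.8400 1.2400 0.0800] k=[5 8 11 4 1 0 6 4 0 0]
t=19: x=[5.2400 8.0000 10.2000 4.3200 1.1600 0.5600 5.3600 3.8400 0.3200 0.0000] k=[3 10 10 5 0 3 7 3 1 0]
t=20: x=[3.5600 9.4400 9.6000 5.0000 0.6400 3.0800 6.3600 3.1600 1.0800 0.0800] k=[2 9 11 7 0 2 4 1 0 0]
t=21: x=[2.5600 8.6000 10.5200 6.7600 0.7200 2.0000 3.6000 1.1600 0.0800 0.0000] k=[3 10 9 8 1 4 2 0 0 0]
t=22: x=[3.5600 9.3600 9.0000 7.5200 1.8000 3.6000 2.0000 0.1600 0.0000 0.0000] k=[5 11 10 8 1 4 4 0 0 0]

[0.2381, 0.5238, 0.4762, 0.3810, 0.0476, 0.1905, 0.1905, 0.0000, 0.0000, 0.0000]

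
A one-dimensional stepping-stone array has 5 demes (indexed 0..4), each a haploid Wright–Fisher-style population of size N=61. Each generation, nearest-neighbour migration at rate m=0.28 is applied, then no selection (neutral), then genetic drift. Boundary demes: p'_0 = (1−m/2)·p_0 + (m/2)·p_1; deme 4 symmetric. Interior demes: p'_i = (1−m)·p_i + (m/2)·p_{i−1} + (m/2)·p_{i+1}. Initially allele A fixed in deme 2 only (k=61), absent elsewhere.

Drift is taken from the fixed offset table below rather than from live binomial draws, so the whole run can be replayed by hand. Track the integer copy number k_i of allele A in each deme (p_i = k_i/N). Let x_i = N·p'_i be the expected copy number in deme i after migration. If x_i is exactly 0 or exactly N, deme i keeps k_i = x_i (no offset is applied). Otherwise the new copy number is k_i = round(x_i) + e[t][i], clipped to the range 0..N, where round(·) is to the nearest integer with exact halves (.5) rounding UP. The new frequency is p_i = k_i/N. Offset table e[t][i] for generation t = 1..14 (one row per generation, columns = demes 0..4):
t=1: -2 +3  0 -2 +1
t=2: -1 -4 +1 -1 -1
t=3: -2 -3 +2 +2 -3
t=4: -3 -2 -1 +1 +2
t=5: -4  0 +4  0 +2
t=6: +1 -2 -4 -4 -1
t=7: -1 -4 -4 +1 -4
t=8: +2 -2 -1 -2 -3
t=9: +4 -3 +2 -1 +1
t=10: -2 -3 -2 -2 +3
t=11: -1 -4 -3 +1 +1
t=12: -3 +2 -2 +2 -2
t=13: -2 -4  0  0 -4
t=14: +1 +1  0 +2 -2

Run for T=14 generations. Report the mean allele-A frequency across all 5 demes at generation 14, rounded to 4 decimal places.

t=0: k=[0 0 61 0 0]
t=1: x=[0.0000 8.5400 43.9200 8.5400 0.0000] k=[0 12 44 7 0]
t=2: x=[1.6800 14.8000 34.3400 11.2000 0.9800] k=[1 11 35 10 0]
t=3: x=[2.4000 12.9600 28.1400 12.1000 1.4000] k=[0 10 30 14 0]
t=4: x=[1.4000 11.4000 24.9600 14.2800 1.9600] k=[0 9 24 15 4]
t=5: x=[1.2600 9.8400 20.6400 14.7200 5.5400] k=[0 10 25 15 8]
t=6: x=[1.4000 10.7000 21.5000 15.4200 8.9800] k=[2 9 18 11 8]
t=7: x=[2.9800 9.2800 15.7600 11.5600 8.4200] k=[2 5 12 13 4]
t=8: x=[2.4200 5.5600 11.1600 11.6000 5.2600] k=[4 4 10 10 2]
t=9: x=[4.0000 4.8400 9.1600 8.8800 3.1200] k=[8 2 11 8 4]
t=10: x=[7.1600 4.1000 9.3200 7.8600 4.5600] k=[5 1 7 6 8]
t=11: x=[4.4400 2.4000 6.0200 6.4200 7.7200] k=[3 0 3 7 9]
t=12: x=[2.5800 0.8400 3.1400 6.7200 8.7200] k=[0 3 1 9 7]
t=13: x=[0.4200 2.3000 2.4000 7.6000 7.2800] k=[0 0 2 8 3]
t=14: x=[0.0000 0.2800 2.5600 6.4600 3.7000] k=[0 1 3 8 2]

0.0459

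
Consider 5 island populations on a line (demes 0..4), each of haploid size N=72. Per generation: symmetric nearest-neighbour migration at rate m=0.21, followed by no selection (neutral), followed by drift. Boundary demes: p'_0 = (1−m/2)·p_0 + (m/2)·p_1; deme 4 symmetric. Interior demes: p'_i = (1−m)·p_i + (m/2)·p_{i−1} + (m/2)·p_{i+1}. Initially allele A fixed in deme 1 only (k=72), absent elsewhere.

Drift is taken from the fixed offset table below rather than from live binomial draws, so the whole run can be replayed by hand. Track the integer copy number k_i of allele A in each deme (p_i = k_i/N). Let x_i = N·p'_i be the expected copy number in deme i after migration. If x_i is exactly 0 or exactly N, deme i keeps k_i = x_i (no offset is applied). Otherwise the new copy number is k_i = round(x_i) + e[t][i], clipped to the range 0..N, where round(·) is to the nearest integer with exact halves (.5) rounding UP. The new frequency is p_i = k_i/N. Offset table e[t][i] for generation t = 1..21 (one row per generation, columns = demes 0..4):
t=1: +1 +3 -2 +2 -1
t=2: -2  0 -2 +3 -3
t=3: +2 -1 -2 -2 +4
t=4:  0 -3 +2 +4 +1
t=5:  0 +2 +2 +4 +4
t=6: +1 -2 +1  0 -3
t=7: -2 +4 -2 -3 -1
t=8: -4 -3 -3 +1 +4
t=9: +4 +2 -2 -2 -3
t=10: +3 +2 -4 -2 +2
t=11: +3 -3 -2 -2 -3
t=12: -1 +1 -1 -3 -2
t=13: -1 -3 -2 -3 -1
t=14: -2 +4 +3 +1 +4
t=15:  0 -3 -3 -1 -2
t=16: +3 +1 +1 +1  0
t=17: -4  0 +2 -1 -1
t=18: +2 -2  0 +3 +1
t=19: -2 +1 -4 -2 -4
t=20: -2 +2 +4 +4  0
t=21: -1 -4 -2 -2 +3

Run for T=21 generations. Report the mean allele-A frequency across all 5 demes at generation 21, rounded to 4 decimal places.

t=0: k=[0 72 0 0 0]
t=1: x=[7.5600 56.8800 7.5600 0.0000 0.0000] k=[9 60 6 0 0]
t=2: x=[14.3550 48.9750 11.0400 0.6300 0.0000] k=[12 49 9 4 0]
t=3: x=[15.8850 40.9150 12.6750 4.1050 0.4200] k=[18 40 11 2 4]
t=4: x=[20.3100 34.6450 13.1000 3.1550 3.7900] k=[20 32 15 7 5]
t=5: x=[21.2600 28.9550 15.9450 7.6300 5.2100] k=[21 31 18 12 9]
t=6: x=[22.0500 28.5850 18.7350 12.3150 9.3150] k=[23 27 20 12 6]
t=7: x=[23.4200 25.8450 19.8950 12.2100 6.6300] k=[21 30 18 9 6]
t=8: x=[21.9450 27.7950 18.3150 9.6300 6.3150] k=[18 25 15 11 10]
t=9: x=[18.7350 23.2150 15.6300 11.3150 10.1050] k=[23 25 14 9 7]
t=10: x=[23.2100 23.6350 14.6300 9.3150 7.2100] k=[26 26 11 7 9]
t=11: x=[26.0000 24.4250 12.1550 7.6300 8.7900] k=[29 21 10 6 6]
t=12: x=[28.1600 20.6850 10.7350 6.4200 6.0000] k=[27 22 10 3 4]
t=13: x=[26.4750 21.2650 10.5250 3.8400 3.8950] k=[25 18 9 1 3]
t=14: x=[24.2650 17.7900 9.1050 2.0500 2.7900] k=[22 22 12 3 7]
t=15: x=[22.0000 20.9500 12.1050 4.3650 6.5800] k=[22 18 9 3 5]
t=16: x=[21.5800 17.4750 9.3150 3.8400 4.7900] k=[25 18 10 5 5]
t=17: x=[24.2650 17.8950 10.3150 5.5250 5.0000] k=[20 18 12 5 4]
t=18: x=[19.7900 17.5800 11.8950 5.6300 4.1050] k=[22 16 12 9 5]
t=19: x=[21.3700 16.2100 12.1050 8.8950 5.4200] k=[19 17 8 7 1]
t=20: x=[18.7900 16.2650 8.8400 6.4750 1.6300] k=[17 18 13 10 2]
t=21: x=[17.1050 17.3700 13.2100 9.4750 2.8400] k=[16 13 11 7 6]

0.1472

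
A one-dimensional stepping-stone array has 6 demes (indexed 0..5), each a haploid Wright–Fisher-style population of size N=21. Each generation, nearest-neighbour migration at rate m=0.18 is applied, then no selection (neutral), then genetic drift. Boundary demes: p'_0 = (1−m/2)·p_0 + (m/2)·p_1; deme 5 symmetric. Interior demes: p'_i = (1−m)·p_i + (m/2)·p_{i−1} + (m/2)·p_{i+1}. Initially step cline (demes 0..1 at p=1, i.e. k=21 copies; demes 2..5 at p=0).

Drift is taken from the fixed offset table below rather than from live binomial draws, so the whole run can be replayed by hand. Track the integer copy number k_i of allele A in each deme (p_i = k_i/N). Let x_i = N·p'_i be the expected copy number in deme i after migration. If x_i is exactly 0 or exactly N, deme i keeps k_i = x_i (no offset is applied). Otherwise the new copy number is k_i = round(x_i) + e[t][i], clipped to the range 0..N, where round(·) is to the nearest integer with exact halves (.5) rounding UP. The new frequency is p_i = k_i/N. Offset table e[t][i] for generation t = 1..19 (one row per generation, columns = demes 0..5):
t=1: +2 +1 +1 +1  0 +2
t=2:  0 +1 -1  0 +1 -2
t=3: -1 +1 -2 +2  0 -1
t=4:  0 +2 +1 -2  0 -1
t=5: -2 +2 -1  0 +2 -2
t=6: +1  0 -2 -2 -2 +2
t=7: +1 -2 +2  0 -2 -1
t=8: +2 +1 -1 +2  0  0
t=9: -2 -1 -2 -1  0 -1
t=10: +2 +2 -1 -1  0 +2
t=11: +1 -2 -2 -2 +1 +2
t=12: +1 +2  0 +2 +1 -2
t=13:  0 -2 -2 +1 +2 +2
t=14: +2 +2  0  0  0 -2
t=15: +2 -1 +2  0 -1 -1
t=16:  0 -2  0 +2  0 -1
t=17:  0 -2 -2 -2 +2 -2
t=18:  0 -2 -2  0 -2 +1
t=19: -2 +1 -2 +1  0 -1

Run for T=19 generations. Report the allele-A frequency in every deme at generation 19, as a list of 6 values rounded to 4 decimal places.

[0.7143, 0.4286, 0.0476, 0.1905, 0.0952, 0.0000]

t=0: k=[21 21 0 0 0 0]
t=1: x=[21.0000 19.1100 1.8900 0.0000 0.0000 0.0000] k=[21 20 3 0 0 0]
t=2: x=[20.9100 18.5600 4.2600 0.2700 0.0000 0.0000] k=[21 20 3 0 0 0]
t=3: x=[20.9100 18.5600 4.2600 0.2700 0.0000 0.0000] k=[20 20 2 2 0 0]
t=4: x=[20.0000 18.3800 3.6200 1.8200 0.1800 0.0000] k=[20 20 5 0 0 0]
t=5: x=[20.0000 18.6500 5.9000 0.4500 0.0000 0.0000] k=[18 21 5 0 0 0]
t=6: x=[18.2700 19.2900 5.9900 0.4500 0.0000 0.0000] k=[19 19 4 0 0 0]
t=7: x=[19.0000 17.6500 4.9900 0.3600 0.0000 0.0000] k=[20 16 7 0 0 0]
t=8: x=[19.6400 15.5500 7.1800 0.6300 0.0000 0.0000] k=[21 17 6 3 0 0]
t=9: x=[20.6400 16.3700 6.7200 3.0000 0.2700 0.0000] k=[19 15 5 2 0 0]
t=10: x=[18.6400 14.4600 5.6300 2.0900 0.1800 0.0000] k=[21 16 5 1 0 0]
t=11: x=[20.5500 15.4600 5.6300 1.2700 0.0900 0.0000] k=[21 13 4 0 1 0]
t=12: x=[20.2800 12.9100 4.4500 0.4500 0.8200 0.0900] k=[21 15 4 2 2 0]
t=13: x=[20.4600 14.5500 4.8100 2.1800 1.8200 0.1800] k=[20 13 3 3 4 2]
t=14: x=[19.3700 12.7300 3.9000 3.0900 3.7300 2.1800] k=[21 15 4 3 4 0]
t=15: x=[20.4600 14.5500 4.9000 3.1800 3.5500 0.3600] k=[21 14 7 3 3 0]
t=16: x=[20.3700 14.0000 7.2700 3.3600 2.7300 0.2700] k=[20 12 7 5 3 0]
t=17: x=[19.2800 12.2700 7.2700 5.0000 2.9100 0.2700] k=[19 10 5 3 5 0]
t=18: x=[18.1900 10.3600 5.2700 3.3600 4.3700 0.4500] k=[18 8 3 3 2 1]
t=19: x=[17.1000 8.4500 3.4500 2.9100 2.0000 1.0900] k=[15 9 1 4 2 0]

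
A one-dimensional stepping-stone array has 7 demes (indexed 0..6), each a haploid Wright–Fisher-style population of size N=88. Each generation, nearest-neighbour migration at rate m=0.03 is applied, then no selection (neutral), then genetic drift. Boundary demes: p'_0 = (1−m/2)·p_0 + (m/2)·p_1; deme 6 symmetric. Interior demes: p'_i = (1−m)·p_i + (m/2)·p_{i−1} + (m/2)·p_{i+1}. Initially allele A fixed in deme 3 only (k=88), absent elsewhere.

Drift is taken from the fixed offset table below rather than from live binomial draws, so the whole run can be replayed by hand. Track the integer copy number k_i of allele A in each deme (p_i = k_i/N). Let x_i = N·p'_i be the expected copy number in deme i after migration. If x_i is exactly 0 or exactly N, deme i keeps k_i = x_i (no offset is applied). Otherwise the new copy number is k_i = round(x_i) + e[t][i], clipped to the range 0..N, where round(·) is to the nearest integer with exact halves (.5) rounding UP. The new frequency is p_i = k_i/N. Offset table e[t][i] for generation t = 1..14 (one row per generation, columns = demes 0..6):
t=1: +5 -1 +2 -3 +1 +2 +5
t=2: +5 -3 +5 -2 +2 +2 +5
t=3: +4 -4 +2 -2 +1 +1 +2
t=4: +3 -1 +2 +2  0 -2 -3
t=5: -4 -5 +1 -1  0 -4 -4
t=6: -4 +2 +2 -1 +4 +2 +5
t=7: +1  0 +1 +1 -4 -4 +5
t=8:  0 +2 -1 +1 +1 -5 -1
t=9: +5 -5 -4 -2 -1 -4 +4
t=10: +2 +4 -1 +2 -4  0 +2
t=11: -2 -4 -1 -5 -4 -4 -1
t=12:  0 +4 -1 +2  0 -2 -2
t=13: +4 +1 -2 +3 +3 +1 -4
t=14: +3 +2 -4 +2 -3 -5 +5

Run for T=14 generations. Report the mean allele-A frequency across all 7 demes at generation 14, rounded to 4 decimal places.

0.1769

t=0: k=[0 0 0 88 0 0 0]
t=1: x=[0.0000 0.0000 1.3200 85.3600 1.3200 0.0000 0.0000] k=[0 0 3 82 2 0 0]
t=2: x=[0.0000 0.0450 4.1400 79.6150 3.1700 0.0300 0.0000] k=[0 0 9 78 5 2 0]
t=3: x=[0.0000 0.1350 9.9000 75.8700 6.0500 2.0150 0.0300] k=[0 0 12 74 7 3 2]
t=4: x=[0.0000 0.1800 12.7500 72.0650 7.9450 3.0450 2.0150] k=[0 0 15 74 8 1 0]
t=5: x=[0.0000 0.2250 15.6600 72.1250 8.8850 1.0900 0.0150] k=[0 0 17 71 9 0 0]
t=6: x=[0.0000 0.2550 17.5550 69.2600 9.7950 0.1350 0.0000] k=[0 2 20 68 14 2 0]
t=7: x=[0.0300 2.2400 20.4500 66.4700 14.6300 2.1500 0.0300] k=[1 2 21 67 11 0 5]
t=8: x=[1.0150 2.2700 21.4050 65.4700 11.6750 0.2400 4.9250] k=[1 4 20 66 13 0 4]
t=9: x=[1.0450 4.1950 20.4500 64.5150 13.6000 0.2550 3.9400] k=[6 0 16 63 13 0 8]
t=10: x=[5.9100 0.3300 16.4650 61.5450 13.5550 0.3150 7.8800] k=[8 4 15 64 10 0 10]
t=11: x=[7.9400 4.2250 15.5700 62.4550 10.6600 0.3000 9.8500] k=[6 0 15 57 7 0 9]
t=12: x=[5.9100 0.3150 15.4050 55.6200 7.6450 0.2400 8.8650] k=[6 4 14 58 8 0 7]
t=13: x=[5.9700 4.1800 14.5100 56.5900 8.6300 0.2250 6.8950] k=[10 5 13 60 12 1 3]
t=14: x=[9.9250 5.1950 13.5850 58.5750 12.5550 1.1950 2.9700] k=[13 7 10 61 10 0 8]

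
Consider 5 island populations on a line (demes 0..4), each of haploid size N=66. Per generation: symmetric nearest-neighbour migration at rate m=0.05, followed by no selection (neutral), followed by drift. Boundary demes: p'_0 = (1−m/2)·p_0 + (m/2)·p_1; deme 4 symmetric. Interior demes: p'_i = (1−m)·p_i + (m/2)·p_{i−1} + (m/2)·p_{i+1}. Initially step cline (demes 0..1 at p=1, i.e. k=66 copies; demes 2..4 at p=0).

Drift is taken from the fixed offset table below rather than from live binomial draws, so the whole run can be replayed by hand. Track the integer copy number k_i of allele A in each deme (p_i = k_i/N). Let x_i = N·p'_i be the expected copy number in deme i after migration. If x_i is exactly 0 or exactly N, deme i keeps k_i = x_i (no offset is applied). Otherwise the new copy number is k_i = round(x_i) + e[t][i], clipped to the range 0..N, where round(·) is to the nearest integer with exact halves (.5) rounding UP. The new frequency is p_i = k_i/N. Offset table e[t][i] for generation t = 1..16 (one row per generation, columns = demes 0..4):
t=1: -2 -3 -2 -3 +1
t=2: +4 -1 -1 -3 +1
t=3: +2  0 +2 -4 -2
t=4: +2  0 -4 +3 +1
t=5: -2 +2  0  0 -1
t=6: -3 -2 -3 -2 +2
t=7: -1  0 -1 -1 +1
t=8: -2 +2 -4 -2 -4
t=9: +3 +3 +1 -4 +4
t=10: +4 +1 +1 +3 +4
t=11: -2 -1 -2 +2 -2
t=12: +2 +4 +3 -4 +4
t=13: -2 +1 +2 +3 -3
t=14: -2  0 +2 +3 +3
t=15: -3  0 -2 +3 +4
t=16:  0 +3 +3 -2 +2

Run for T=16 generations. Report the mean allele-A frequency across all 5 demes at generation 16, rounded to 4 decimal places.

t=0: k=[66 66 0 0 0]
t=1: x=[66.0000 64.3500 1.6500 0.0000 0.0000] k=[66 61 0 0 0]
t=2: x=[65.8750 59.6000 1.5250 0.0000 0.0000] k=[66 59 1 0 0]
t=3: x=[65.8250 57.7250 2.4250 0.0250 0.0000] k=[66 58 4 0 0]
t=4: x=[65.8000 56.8500 5.2500 0.1000 0.0000] k=[66 57 1 3 0]
t=5: x=[65.7750 55.8250 2.4500 2.8750 0.0750] k=[64 58 2 3 0]
t=6: x=[63.8500 56.7500 3.4250 2.9000 0.0750] k=[61 55 0 1 2]
t=7: x=[60.8500 53.7750 1.4000 1.0000 1.9750] k=[60 54 0 0 3]
t=8: x=[59.8500 52.8000 1.3500 0.0750 2.9250] k=[58 55 0 0 0]
t=9: x=[57.9250 53.7000 1.3750 0.0000 0.0000] k=[61 57 2 0 0]
t=10: x=[60.9000 55.7250 3.3250 0.0500 0.0000] k=[65 57 4 3 0]
t=11: x=[64.8000 55.8750 5.3000 2.9500 0.0750] k=[63 55 3 5 0]
t=12: x=[62.8000 53.9000 4.3500 4.8250 0.1250] k=[65 58 7 1 4]
t=13: x=[64.8250 56.9000 8.1250 1.2250 3.9250] k=[63 58 10 4 1]
t=14: x=[62.8750 56.9250 11.0500 4.0750 1.0750] k=[61 57 13 7 4]
t=15: x=[60.9000 56.0000 13.9500 7.0750 4.0750] k=[58 56 12 10 8]
t=16: x=[57.9500 54.9500 13.0500 10.0000 8.0500] k=[58 58 16 8 10]

0.4545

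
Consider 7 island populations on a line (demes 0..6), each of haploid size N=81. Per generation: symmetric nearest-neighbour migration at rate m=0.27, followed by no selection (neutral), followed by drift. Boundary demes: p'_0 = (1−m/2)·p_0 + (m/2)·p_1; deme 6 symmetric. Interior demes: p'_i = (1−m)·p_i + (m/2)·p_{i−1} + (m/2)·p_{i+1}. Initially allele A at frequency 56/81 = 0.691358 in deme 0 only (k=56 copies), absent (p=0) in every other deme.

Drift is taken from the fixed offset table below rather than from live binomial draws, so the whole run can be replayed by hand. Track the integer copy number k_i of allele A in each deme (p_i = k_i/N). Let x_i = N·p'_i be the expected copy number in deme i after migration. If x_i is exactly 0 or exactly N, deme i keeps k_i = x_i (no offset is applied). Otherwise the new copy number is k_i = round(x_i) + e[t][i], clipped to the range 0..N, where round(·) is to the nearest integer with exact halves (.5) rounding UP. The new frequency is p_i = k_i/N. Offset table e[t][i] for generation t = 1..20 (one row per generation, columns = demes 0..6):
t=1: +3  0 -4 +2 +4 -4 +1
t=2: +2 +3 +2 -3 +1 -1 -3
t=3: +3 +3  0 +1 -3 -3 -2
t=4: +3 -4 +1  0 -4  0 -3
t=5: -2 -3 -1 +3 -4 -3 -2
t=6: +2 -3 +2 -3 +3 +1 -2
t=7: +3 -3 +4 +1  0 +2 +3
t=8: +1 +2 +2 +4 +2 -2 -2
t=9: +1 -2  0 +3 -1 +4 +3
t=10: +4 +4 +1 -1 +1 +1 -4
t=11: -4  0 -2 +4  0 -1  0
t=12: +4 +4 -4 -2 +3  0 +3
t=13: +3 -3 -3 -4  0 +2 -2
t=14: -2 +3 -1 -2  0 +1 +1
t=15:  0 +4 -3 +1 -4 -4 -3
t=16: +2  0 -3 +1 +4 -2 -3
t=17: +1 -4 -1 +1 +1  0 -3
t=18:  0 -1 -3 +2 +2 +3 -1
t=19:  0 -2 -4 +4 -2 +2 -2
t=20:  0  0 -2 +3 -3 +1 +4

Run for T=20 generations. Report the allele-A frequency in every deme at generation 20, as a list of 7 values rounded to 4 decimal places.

[0.3580, 0.2346, 0.0988, 0.1975, 0.0741, 0.0988, 0.0617]

t=0: k=[56 0 0 0 0 0 0]
t=1: x=[48.4400 7.5600 0.0000 0.0000 0.0000 0.0000 0.0000] k=[51 8 0 0 0 0 0]
t=2: x=[45.1950 12.7250 1.0800 0.0000 0.0000 0.0000 0.0000] k=[47 16 3 0 0 0 0]
t=3: x=[42.8150 18.4300 4.3500 0.4050 0.0000 0.0000 0.0000] k=[46 21 4 1 0 0 0]
t=4: x=[42.6250 22.0800 5.8900 1.2700 0.1350 0.0000 0.0000] k=[46 18 7 1 0 0 0]
t=5: x=[42.2200 20.2950 7.6750 1.6750 0.1350 0.0000 0.0000] k=[40 17 7 5 0 0 0]
t=6: x=[36.8950 18.7550 8.0800 4.5950 0.6750 0.0000 0.0000] k=[39 16 10 2 4 0 0]
t=7: x=[35.8950 18.2950 9.7300 3.3500 3.1900 0.5400 0.0000] k=[39 15 14 4 3 3 0]
t=8: x=[35.7600 18.1050 12.7850 5.2150 3.1350 2.5950 0.4050] k=[37 20 15 9 5 1 0]
t=9: x=[34.7050 21.6200 14.8650 9.2700 5.0000 1.4050 0.1350] k=[36 20 15 12 4 5 3]
t=10: x=[33.8400 21.4850 15.2700 11.3250 5.2150 4.5950 3.2700] k=[38 25 16 10 6 6 0]
t=11: x=[36.2450 25.5400 16.4050 10.2700 6.5400 5.1900 0.8100] k=[32 26 14 14 7 4 1]
t=12: x=[31.1900 25.1900 15.6200 13.0550 7.5400 4.0000 1.4050] k=[35 29 12 11 11 4 4]
t=13: x=[34.1900 27.5150 14.1600 11.1350 10.0550 4.9450 4.0000] k=[37 25 11 7 10 7 2]
t=14: x=[35.3800 24.7300 12.3500 7.9450 9.1900 6.7300 2.6750] k=[33 28 11 6 9 8 4]
t=15: x=[32.3250 26.3800 12.6200 7.0800 8.4600 7.5950 4.5400] k=[32 30 10 8 4 4 2]
t=16: x=[31.7300 27.5700 12.4300 7.7300 4.5400 3.7300 2.2700] k=[34 28 9 9 9 2 0]
t=17: x=[33.1900 26.2450 11.5650 9.0000 8.0550 2.6750 0.2700] k=[34 22 11 10 9 3 0]
t=18: x=[32.3800 22.1350 12.3500 10.0000 8.3250 3.4050 0.4050] k=[32 21 9 12 10 6 0]
t=19: x=[30.5150 20.8650 11.0250 11.3250 9.7300 5.7300 0.8100] k=[31 19 7 15 8 8 0]
t=20: x=[29.3800 19.0000 9.7000 12.9750 8.9450 6.9200 1.0800] k=[29 19 8 16 6 8 5]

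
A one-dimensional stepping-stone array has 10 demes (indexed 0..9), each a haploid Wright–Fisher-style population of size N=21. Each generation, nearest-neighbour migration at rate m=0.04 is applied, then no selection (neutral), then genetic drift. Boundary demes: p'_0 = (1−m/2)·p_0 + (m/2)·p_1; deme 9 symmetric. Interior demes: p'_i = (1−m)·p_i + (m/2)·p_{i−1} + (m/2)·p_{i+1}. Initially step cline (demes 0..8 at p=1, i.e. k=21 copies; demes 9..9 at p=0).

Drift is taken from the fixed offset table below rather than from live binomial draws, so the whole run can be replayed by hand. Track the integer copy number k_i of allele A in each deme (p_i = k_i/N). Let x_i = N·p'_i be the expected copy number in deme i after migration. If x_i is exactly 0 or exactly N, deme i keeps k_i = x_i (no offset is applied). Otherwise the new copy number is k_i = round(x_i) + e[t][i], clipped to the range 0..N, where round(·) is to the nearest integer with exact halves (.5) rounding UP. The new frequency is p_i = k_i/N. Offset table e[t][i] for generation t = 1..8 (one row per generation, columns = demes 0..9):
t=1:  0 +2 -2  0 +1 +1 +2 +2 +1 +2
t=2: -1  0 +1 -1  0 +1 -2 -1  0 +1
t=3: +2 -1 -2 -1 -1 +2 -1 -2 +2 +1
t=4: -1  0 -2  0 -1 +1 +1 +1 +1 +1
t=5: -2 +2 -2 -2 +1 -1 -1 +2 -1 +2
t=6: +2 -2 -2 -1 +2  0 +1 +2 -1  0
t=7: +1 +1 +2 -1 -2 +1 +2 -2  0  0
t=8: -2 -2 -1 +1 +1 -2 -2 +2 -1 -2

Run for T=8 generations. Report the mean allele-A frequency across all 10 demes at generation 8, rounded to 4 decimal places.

0.9000

t=0: k=[21 21 21 21 21 21 21 21 21 0]
t=1: x=[21.0000 21.0000 21.0000 21.0000 21.0000 21.0000 21.0000 21.0000 20.5800 0.4200] k=[21 21 21 21 21 21 21 21 21 2]
t=2: x=[21.0000 21.0000 21.0000 21.0000 21.0000 21.0000 21.0000 21.0000 20.6200 2.3800] k=[21 21 21 21 21 21 21 21 21 3]
t=3: x=[21.0000 21.0000 21.0000 21.0000 21.0000 21.0000 21.0000 21.0000 20.6400 3.3600] k=[21 21 21 21 21 21 21 21 21 4]
t=4: x=[21.0000 21.0000 21.0000 21.0000 21.0000 21.0000 21.0000 21.0000 20.6600 4.3400] k=[21 21 21 21 21 21 21 21 21 5]
t=5: x=[21.0000 21.0000 21.0000 21.0000 21.0000 21.0000 21.0000 21.0000 20.6800 5.3200] k=[21 21 21 21 21 21 21 21 20 7]
t=6: x=[21.0000 21.0000 21.0000 21.0000 21.0000 21.0000 21.0000 20.9800 19.7600 7.2600] k=[21 21 21 21 21 21 21 21 19 7]
t=7: x=[21.0000 21.0000 21.0000 21.0000 21.0000 21.0000 21.0000 20.9600 18.8000 7.2400] k=[21 21 21 21 21 21 21 19 19 7]
t=8: x=[21.0000 21.0000 21.0000 21.0000 21.0000 21.0000 20.9600 19.0400 18.7600 7.2400] k=[21 21 21 21 21 21 19 21 18 5]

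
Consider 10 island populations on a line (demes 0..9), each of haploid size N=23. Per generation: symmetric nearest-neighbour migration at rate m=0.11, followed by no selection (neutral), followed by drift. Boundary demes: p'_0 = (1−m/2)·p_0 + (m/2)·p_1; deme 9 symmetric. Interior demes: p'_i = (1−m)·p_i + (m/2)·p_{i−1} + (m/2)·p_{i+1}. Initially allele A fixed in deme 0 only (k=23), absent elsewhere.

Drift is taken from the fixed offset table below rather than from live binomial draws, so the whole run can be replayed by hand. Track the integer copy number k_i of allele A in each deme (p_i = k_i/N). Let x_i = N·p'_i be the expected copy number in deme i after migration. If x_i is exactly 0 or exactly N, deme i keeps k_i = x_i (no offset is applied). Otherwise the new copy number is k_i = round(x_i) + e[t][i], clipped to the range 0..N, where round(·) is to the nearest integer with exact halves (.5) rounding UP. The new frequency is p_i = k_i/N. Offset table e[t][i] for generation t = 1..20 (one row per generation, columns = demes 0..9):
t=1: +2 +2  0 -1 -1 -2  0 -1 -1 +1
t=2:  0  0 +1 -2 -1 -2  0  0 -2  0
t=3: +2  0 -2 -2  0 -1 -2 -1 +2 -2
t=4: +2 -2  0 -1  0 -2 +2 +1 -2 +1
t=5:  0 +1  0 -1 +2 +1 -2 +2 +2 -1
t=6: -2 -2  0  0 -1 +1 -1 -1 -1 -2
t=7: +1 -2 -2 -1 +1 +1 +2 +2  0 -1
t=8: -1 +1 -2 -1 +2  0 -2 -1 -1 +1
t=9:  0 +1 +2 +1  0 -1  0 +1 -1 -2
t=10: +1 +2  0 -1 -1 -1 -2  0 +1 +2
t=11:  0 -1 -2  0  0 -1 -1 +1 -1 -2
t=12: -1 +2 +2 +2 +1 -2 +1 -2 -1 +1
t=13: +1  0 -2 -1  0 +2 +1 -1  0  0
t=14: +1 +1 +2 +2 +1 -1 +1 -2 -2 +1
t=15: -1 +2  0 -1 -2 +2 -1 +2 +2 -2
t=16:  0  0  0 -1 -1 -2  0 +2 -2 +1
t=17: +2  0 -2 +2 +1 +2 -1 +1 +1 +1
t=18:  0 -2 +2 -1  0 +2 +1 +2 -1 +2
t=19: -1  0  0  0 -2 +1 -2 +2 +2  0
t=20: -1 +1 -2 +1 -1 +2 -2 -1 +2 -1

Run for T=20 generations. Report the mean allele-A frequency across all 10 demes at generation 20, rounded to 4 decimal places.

0.1304

t=0: k=[23 0 0 0 0 0 0 0 0 0]
t=1: x=[21.7350 1.2650 0.0000 0.0000 0.0000 0.0000 0.0000 0.0000 0.0000 0.0000] k=[23 3 0 0 0 0 0 0 0 0]
t=2: x=[21.9000 3.9350 0.1650 0.0000 0.0000 0.0000 0.0000 0.0000 0.0000 0.0000] k=[22 4 1 0 0 0 0 0 0 0]
t=3: x=[21.0100 4.8250 1.1100 0.0550 0.0000 0.0000 0.0000 0.0000 0.0000 0.0000] k=[23 5 0 0 0 0 0 0 0 0]
t=4: x=[22.0100 5.7150 0.2750 0.0000 0.0000 0.0000 0.0000 0.0000 0.0000 0.0000] k=[23 4 0 0 0 0 0 0 0 0]
t=5: x=[21.9550 4.8250 0.2200 0.0000 0.0000 0.0000 0.0000 0.0000 0.0000 0.0000] k=[22 6 0 0 0 0 0 0 0 0]
t=6: x=[21.1200 6.5500 0.3300 0.0000 0.0000 0.0000 0.0000 0.0000 0.0000 0.0000] k=[19 5 0 0 0 0 0 0 0 0]
t=7: x=[18.2300 5.4950 0.2750 0.0000 0.0000 0.0000 0.0000 0.0000 0.0000 0.0000] k=[19 3 0 0 0 0 0 0 0 0]
t=8: x=[18.1200 3.7150 0.1650 0.0000 0.0000 0.0000 0.0000 0.0000 0.0000 0.0000] k=[17 5 0 0 0 0 0 0 0 0]
t=9: x=[16.3400 5.3850 0.2750 0.0000 0.0000 0.0000 0.0000 0.0000 0.0000 0.0000] k=[16 6 2 0 0 0 0 0 0 0]
t=10: x=[15.4500 6.3300 2.1100 0.1100 0.0000 0.0000 0.0000 0.0000 0.0000 0.0000] k=[16 8 2 0 0 0 0 0 0 0]
t=11: x=[15.5600 8.1100 2.2200 0.1100 0.0000 0.0000 0.0000 0.0000 0.0000 0.0000] k=[16 7 0 0 0 0 0 0 0 0]
t=12: x=[15.5050 7.1100 0.3850 0.0000 0.0000 0.0000 0.0000 0.0000 0.0000 0.0000] k=[15 9 2 0 0 0 0 0 0 0]
t=13: x=[14.6700 8.9450 2.2750 0.1100 0.0000 0.0000 0.0000 0.0000 0.0000 0.0000] k=[16 9 0 0 0 0 0 0 0 0]
t=14: x=[15.6150 8.8900 0.4950 0.0000 0.0000 0.0000 0.0000 0.0000 0.0000 0.0000] k=[17 10 2 0 0 0 0 0 0 0]
t=15: x=[16.6150 9.9450 2.3300 0.1100 0.0000 0.0000 0.0000 0.0000 0.0000 0.0000] k=[16 12 2 0 0 0 0 0 0 0]
t=16: x=[15.7800 11.6700 2.4400 0.1100 0.0000 0.0000 0.0000 0.0000 0.0000 0.0000] k=[16 12 2 0 0 0 0 0 0 0]
t=17: x=[15.7800 11.6700 2.4400 0.1100 0.0000 0.0000 0.0000 0.0000 0.0000 0.0000] k=[18 12 0 2 0 0 0 0 0 0]
t=18: x=[17.6700 11.6700 0.7700 1.7800 0.1100 0.0000 0.0000 0.0000 0.0000 0.0000] k=[18 10 3 1 0 0 0 0 0 0]
t=19: x=[17.5600 10.0550 3.2750 1.0550 0.0550 0.0000 0.0000 0.0000 0.0000 0.0000] k=[17 10 3 1 0 0 0 0 0 0]
t=20: x=[16.6150 10.0000 3.2750 1.0550 0.0550 0.0000 0.0000 0.0000 0.0000 0.0000] k=[16 11 1 2 0 0 0 0 0 0]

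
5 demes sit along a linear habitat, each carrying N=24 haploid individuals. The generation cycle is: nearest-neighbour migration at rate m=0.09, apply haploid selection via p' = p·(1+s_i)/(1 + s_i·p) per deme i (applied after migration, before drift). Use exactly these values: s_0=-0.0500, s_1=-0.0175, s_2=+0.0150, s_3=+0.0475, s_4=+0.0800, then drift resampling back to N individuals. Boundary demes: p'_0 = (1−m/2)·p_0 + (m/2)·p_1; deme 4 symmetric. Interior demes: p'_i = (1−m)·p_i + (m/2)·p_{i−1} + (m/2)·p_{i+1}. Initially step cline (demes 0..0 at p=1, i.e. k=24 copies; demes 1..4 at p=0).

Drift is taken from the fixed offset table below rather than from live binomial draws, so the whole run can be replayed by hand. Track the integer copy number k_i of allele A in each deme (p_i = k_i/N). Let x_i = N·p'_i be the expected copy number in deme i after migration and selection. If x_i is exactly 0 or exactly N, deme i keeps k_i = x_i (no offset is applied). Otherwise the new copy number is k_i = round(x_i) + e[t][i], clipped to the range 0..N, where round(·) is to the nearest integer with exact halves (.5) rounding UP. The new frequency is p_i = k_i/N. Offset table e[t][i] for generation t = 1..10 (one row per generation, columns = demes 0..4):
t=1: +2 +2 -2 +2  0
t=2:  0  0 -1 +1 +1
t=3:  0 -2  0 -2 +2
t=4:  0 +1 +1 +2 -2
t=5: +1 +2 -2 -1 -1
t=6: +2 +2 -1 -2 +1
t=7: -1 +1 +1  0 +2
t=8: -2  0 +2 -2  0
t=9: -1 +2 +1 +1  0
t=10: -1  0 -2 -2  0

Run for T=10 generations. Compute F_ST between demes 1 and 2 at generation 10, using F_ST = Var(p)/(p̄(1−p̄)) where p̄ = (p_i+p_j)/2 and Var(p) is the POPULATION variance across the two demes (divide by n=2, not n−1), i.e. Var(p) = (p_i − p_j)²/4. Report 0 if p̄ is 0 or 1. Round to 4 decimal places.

0.2101

t=0: k=[24 0 0 0 0]
t=1: x=[22.8658 1.0619 0.0000 0.0000 0.0000] k=[24 3 0 0 0]
t=2: x=[23.0073 3.7538 0.1370 0.0000 0.0000] k=[23 4 0 0 0]
t=3: x=[22.0553 4.6089 0.1827 0.0000 0.0000] k=[22 3 0 0 0]
t=4: x=[21.0134 3.6648 0.1370 0.0000 0.0000] k=[21 5 1 0 0]
t=5: x=[20.1159 5.4651 1.1512 0.0471 0.0000] k=[21 7 0 0 0]
t=6: x=[20.2091 7.2255 0.3197 0.0000 0.0000] k=[22 9 0 0 0]
t=7: x=[21.2943 9.0801 0.4110 0.0000 0.0000] k=[20 10 1 0 0]
t=8: x=[19.3611 9.9420 1.3792 0.0471 0.0000] k=[17 10 3 0 0]
t=9: x=[16.4216 9.8972 3.2213 0.1414 0.0000] k=[15 12 4 1 0]
t=10: x=[14.5731 11.6691 4.2771 1.1393 0.0486] k=[14 12 2 0 0]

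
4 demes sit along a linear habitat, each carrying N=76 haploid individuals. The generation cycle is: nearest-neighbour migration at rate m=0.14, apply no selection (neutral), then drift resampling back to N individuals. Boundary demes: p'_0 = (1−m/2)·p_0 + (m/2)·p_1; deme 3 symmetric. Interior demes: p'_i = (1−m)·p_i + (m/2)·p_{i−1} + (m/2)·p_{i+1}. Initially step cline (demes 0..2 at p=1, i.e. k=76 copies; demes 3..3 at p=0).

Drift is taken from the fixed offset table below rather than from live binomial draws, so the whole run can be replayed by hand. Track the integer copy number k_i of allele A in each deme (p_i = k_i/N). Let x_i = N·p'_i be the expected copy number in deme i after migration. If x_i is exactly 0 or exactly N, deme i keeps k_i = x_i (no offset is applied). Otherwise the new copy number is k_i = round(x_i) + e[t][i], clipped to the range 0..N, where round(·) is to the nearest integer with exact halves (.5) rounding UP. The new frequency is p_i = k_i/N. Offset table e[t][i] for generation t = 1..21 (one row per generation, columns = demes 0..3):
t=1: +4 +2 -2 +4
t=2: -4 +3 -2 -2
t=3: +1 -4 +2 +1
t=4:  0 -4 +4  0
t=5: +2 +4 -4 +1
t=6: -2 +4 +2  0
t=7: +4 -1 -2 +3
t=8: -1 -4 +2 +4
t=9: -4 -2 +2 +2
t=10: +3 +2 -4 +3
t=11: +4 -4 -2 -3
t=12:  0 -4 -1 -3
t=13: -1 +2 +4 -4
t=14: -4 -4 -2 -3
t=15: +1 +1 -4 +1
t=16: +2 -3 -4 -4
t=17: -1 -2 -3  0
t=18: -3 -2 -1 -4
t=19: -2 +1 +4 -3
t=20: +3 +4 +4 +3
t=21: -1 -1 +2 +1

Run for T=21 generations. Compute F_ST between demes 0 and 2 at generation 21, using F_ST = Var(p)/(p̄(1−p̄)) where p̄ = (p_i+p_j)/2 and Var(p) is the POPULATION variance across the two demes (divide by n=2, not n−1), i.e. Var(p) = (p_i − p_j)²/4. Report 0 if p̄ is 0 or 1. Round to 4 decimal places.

0.0361

t=0: k=[76 76 76 0]
t=1: x=[76.0000 76.0000 70.6800 5.3200] k=[76 76 69 9]
t=2: x=[76.0000 75.5100 65.2900 13.2000] k=[76 76 63 11]
t=3: x=[76.0000 75.0900 60.2700 14.6400] k=[76 71 62 16]
t=4: x=[75.6500 70.7200 59.4100 19.2200] k=[76 67 63 19]
t=5: x=[75.3700 67.3500 60.2000 22.0800] k=[76 71 56 23]
t=6: x=[75.6500 70.3000 54.7400 25.3100] k=[74 74 57 25]
t=7: x=[74.0000 72.8100 55.9500 27.2400] k=[76 72 54 30]
t=8: x=[75.7200 71.0200 53.5800 31.6800] k=[75 67 56 36]
t=9: x=[74.4400 66.7900 55.3700 37.4000] k=[70 65 57 39]
t=10: x=[69.6500 64.7900 56.3000 40.2600] k=[73 67 52 43]
t=11: x=[72.5800 66.3700 52.4200 43.6300] k=[76 62 50 41]
t=12: x=[75.0200 62.1400 50.2100 41.6300] k=[75 58 49 39]
t=13: x=[73.8100 58.5600 48.9300 39.7000] k=[73 61 53 36]
t=14: x=[72.1600 61.2800 52.3700 37.1900] k=[68 57 50 34]
t=15: x=[67.2300 57.2800 49.3700 35.1200] k=[68 58 45 36]
t=16: x=[67.3000 57.7900 45.2800 36.6300] k=[69 55 41 33]
t=17: x=[68.0200 55.0000 41.4200 33.5600] k=[67 53 38 34]
t=18: x=[66.0200 52.9300 38.7700 34.2800] k=[63 51 38 30]
t=19: x=[62.1600 50.9300 38.3500 30.5600] k=[60 52 42 28]
t=20: x=[59.4400 51.8600 41.7200 28.9800] k=[62 56 46 32]
t=21: x=[61.5800 55.7200 45.7200 32.9800] k=[61 55 48 34]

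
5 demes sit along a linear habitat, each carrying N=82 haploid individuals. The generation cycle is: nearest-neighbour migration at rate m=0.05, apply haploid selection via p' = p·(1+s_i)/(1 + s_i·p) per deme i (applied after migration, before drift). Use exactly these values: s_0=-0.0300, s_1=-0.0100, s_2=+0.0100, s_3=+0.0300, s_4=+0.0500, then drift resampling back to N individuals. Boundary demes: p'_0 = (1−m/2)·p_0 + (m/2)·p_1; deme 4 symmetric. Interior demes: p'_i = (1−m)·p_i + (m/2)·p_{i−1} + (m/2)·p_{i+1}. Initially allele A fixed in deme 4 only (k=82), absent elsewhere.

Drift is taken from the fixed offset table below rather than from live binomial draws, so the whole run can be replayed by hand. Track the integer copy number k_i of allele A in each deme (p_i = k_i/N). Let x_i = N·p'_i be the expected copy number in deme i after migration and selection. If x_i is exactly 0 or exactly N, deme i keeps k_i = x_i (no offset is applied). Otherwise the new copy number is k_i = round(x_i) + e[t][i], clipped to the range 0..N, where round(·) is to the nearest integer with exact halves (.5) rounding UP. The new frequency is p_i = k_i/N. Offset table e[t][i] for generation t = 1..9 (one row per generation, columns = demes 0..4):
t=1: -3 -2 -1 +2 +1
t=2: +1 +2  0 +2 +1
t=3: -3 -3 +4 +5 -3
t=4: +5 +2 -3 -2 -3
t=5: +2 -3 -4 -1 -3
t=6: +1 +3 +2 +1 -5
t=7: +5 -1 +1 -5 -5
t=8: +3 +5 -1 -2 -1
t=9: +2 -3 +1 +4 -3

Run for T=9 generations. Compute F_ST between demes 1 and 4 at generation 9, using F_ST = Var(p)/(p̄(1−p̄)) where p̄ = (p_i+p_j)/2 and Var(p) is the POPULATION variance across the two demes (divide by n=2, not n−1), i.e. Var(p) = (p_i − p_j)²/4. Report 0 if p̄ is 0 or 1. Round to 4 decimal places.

0.3810

t=0: k=[0 0 0 0 82]
t=1: x=[0.0000 0.0000 0.0000 2.1099 80.0453] k=[0 0 0 4 81]
t=2: x=[0.0000 0.0000 0.1010 5.9870 79.2095] k=[0 0 0 8 80]
t=3: x=[0.0000 0.0000 0.2020 9.8534 78.3729] k=[0 0 4 15 75]
t=4: x=[0.0000 0.0990 4.2146 16.6131 73.8646] k=[0 2 1 15 71]
t=5: x=[0.0485 1.9062 1.3885 16.4350 70.1048] k=[2 0 0 15 67]
t=6: x=[1.8929 0.0495 0.3787 16.3077 66.3278] k=[3 3 2 17 61]
t=7: x=[2.9132 2.9463 2.4233 18.1391 60.6787] k=[8 2 3 13 56]
t=8: x=[7.6364 2.1538 3.2560 14.1681 55.8024] k=[11 7 2 12 55]
t=9: x=[10.6153 6.9111 2.3981 13.1481 54.8187] k=[13 4 3 17 52]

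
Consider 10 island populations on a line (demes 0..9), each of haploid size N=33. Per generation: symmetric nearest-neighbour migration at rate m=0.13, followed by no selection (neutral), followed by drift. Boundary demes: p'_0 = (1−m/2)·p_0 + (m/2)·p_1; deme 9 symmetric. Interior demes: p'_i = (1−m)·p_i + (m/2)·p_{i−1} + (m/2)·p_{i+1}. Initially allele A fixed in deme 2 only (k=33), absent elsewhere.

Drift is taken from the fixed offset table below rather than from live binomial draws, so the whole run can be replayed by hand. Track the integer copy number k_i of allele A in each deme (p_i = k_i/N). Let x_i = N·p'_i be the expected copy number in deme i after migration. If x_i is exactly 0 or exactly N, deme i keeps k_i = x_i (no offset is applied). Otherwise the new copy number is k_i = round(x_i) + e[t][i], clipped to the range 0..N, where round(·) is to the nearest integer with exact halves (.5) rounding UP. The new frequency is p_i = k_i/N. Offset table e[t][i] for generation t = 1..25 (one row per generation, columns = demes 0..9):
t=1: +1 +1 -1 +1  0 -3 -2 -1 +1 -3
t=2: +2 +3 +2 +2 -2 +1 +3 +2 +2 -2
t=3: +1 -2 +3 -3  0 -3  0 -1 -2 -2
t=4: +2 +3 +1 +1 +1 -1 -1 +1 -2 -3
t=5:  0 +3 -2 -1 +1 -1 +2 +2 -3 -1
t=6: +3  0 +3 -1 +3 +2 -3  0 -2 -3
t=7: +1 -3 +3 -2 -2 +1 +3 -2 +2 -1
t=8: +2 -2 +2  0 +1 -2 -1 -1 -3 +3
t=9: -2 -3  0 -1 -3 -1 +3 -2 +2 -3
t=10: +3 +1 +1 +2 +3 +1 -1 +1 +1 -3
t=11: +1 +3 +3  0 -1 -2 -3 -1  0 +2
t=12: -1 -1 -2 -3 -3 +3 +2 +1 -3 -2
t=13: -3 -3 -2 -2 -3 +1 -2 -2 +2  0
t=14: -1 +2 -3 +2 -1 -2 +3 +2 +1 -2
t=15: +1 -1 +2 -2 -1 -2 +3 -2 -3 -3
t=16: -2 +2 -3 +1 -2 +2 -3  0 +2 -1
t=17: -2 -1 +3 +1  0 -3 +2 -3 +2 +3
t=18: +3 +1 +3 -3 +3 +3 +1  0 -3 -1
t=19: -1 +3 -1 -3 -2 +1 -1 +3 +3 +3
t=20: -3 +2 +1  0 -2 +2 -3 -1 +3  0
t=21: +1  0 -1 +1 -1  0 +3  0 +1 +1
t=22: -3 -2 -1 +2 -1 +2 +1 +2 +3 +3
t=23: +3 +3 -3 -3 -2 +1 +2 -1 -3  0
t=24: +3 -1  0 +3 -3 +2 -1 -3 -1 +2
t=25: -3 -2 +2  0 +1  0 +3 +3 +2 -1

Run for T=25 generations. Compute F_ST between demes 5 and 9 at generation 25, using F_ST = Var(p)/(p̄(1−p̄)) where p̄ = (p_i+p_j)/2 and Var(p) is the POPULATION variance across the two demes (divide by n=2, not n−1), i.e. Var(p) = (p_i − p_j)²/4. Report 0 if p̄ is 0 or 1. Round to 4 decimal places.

t=0: k=[0 0 33 0 0 0 0 0 0 0]
t=1: x=[0.0000 2.1450 28.7100 2.1450 0.0000 0.0000 0.0000 0.0000 0.0000 0.0000] k=[0 3 28 3 0 0 0 0 0 0]
t=2: x=[0.1950 4.4300 24.7500 4.4300 0.1950 0.0000 0.0000 0.0000 0.0000 0.0000] k=[2 7 27 6 0 0 0 0 0 0]
t=3: x=[2.3250 7.9750 24.3350 6.9750 0.3900 0.0000 0.0000 0.0000 0.0000 0.0000] k=[3 6 27 4 0 0 0 0 0 0]
t=4: x=[3.1950 7.1700 24.1400 5.2350 0.2600 0.0000 0.0000 0.0000 0.0000 0.0000] k=[5 10 25 6 1 0 0 0 0 0]
t=5: x=[5.3250 10.6500 22.7900 6.9100 1.2600 0.0650 0.0000 0.0000 0.0000 0.0000] k=[5 14 21 6 2 0 0 0 0 0]
t=6: x=[5.5850 13.8700 19.5700 6.7150 2.1300 0.1300 0.0000 0.0000 0.0000 0.0000] k=[9 14 23 6 5 2 0 0 0 0]
t=7: x=[9.3250 14.2600 21.3100 7.0400 4.8700 2.0650 0.1300 0.0000 0.0000 0.0000] k=[10 11 24 5 3 3 3 0 0 0]
t=8: x=[10.0650 11.7800 21.9200 6.1050 3.1300 3.0000 2.8050 0.1950 0.0000 0.0000] k=[12 10 24 6 4 1 2 0 0 0]
t=9: x=[11.8700 11.0400 21.9200 7.0400 3.9350 1.2600 1.8050 0.1300 0.0000 0.0000] k=[10 8 22 6 1 0 5 0 0 0]
t=10: x=[9.8700 9.0400 20.0500 6.7150 1.2600 0.3900 4.3500 0.3250 0.0000 0.0000] k=[13 10 21 9 4 1 3 1 0 0]
t=11: x=[12.8050 10.9100 19.5050 9.4550 4.1300 1.3250 2.7400 1.0650 0.0650 0.0000] k=[14 14 23 9 3 0 0 0 0 0]
t=12: x=[14.0000 14.5850 21.5050 9.5200 3.1950 0.1950 0.0000 0.0000 0.0000 0.0000] k=[13 14 20 7 0 3 0 0 0 0]
t=13: x=[13.0650 14.3250 18.7650 7.3900 0.6500 2.6100 0.1950 0.0000 0.0000 0.0000] k=[10 11 17 5 0 4 0 0 0 0]
t=14: x=[10.0650 11.3250 15.8300 5.4550 0.5850 3.4800 0.2600 0.0000 0.0000 0.0000] k=[9 13 13 7 0 1 3 0 0 0]
t=15: x=[9.2600 12.7400 12.6100 6.9350 0.5200 1.0650 2.6750 0.1950 0.0000 0.0000] k=[10 12 15 5 0 0 6 0 0 0]
t=16: x=[10.1300 12.0650 14.1550 5.3250 0.3250 0.3900 5.2200 0.3900 0.0000 0.0000] k=[8 14 11 6 0 2 2 0 0 0]
t=17: x=[8.3900 13.4150 10.8700 5.9350 0.5200 1.8700 1.8700 0.1300 0.0000 0.0000] k=[6 12 14 7 1 0 4 0 0 0]
t=18: x=[6.3900 11.7400 13.4150 7.0650 1.3250 0.3250 3.4800 0.2600 0.0000 0.0000] k=[9 13 16 4 4 3 4 0 0 0]
t=19: x=[9.2600 12.9350 15.0250 4.7800 3.9350 3.1300 3.6750 0.2600 0.0000 0.0000] k=[8 16 14 2 2 4 3 3 0 0]
t=20: x=[8.5200 15.3500 13.3500 2.7800 2.1300 3.8050 3.0650 2.8050 0.1950 0.0000] k=[6 17 14 3 0 6 0 2 3 0]
t=21: x=[6.7150 16.0900 13.4800 3.5200 0.5850 5.2200 0.5200 1.9350 2.7400 0.1950] k=[8 16 12 5 0 5 4 2 4 1]
t=22: x=[8.5200 15.2200 11.8050 5.1300 0.6500 4.6100 3.9350 2.2600 3.6750 1.1950] k=[6 13 11 7 0 7 5 4 7 4]
t=23: x=[6.4550 12.4150 10.8700 6.8050 0.9100 6.4150 5.0650 4.2600 6.6100 4.1950] k=[9 15 8 4 0 7 7 3 4 4]
t=24: x=[9.3900 14.1550 8.1950 4.0000 0.7150 6.5450 6.7400 3.3250 3.9350 4.0000] k=[12 13 8 7 0 9 6 0 3 6]
t=25: x=[12.0650 12.6100 8.2600 6.6100 1.0400 8.2200 5.8050 0.5850 3.0000 5.8050] k=[9 11 10 7 2 8 9 4 5 5]

0.0131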